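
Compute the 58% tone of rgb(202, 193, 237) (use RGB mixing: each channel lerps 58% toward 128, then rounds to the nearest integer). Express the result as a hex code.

#9F9BAE

A 58% tone moves each channel 58% toward 128:
  R: 202 − 42.92 = 159.08 → 159
  G: 193 + 0.58×(128−193) = 193 − 37.7 = 155.3 → 155
  B: 237 − 63.22 = 173.78 → 174
rgb(159, 155, 174) = #9F9BAE.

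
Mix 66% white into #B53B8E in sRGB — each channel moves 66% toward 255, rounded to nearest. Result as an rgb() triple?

#B53B8E is rgb(181, 59, 142).
Per channel, c → c + 0.66(255 − c):
  R: 181 + 48.84 = 229.84 → 230
  G: 59 + 0.66×(255−59) = 59 + 129.36 = 188.36 → 188
  B: 142 + 74.58 = 216.58 → 217

rgb(230, 188, 217)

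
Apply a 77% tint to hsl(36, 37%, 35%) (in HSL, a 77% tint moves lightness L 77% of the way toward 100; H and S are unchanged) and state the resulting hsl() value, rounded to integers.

L moves 77% from 35 toward 100: 35 + 50.05 = 85.05 → 85.
H and S are unchanged.

hsl(36, 37%, 85%)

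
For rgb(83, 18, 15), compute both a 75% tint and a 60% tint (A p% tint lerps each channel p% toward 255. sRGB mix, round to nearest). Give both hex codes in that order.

#D4C4C3, #BAA09F

75% tint:
  R: 83 + 129 = 212 → 212
  G: 18 + 0.75×(255−18) = 18 + 177.75 = 195.75 → 196
  B: 15 + 0.75×(255−15) = 15 + 180 = 195 → 195
  → #D4C4C3
60% tint:
  R: 83 + 0.6×(255−83) = 83 + 103.2 = 186.2 → 186
  G: 18 + 0.6×(255−18) = 18 + 142.2 = 160.2 → 160
  B: 15 + 0.6×(255−15) = 15 + 144 = 159 → 159
  → #BAA09F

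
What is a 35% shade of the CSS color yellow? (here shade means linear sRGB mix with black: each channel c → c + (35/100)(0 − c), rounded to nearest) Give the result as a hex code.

CSS yellow is rgb(255, 255, 0).
Lerp each channel 35% toward 0:
  R: 255 + 0.35×(0−255) = 255 − 89.25 = 165.75 → 166
  G: 255 + 0.35×(0−255) = 255 − 89.25 = 165.75 → 166
  B: 0 + 0.35×(0−0) = 0 + 0 = 0 → 0
rgb(166, 166, 0) = #a6a600.

#a6a600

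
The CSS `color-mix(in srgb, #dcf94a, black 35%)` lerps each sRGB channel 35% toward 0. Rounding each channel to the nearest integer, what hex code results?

#dcf94a is rgb(220, 249, 74).
Per channel, c → c + 0.35(0 − c):
  R: 220 − 77 = 143 → 143
  G: 249 + 0.35×(0−249) = 249 − 87.15 = 161.85 → 162
  B: 74 − 25.9 = 48.1 → 48
rgb(143, 162, 48) = #8fa230.

#8fa230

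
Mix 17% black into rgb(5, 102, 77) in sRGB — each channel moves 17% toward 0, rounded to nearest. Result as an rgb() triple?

Per channel, c → c + 0.17(0 − c):
  R: 5 + 0.17×(0−5) = 5 − 0.85 = 4.15 → 4
  G: 102 + 0.17×(0−102) = 102 − 17.34 = 84.66 → 85
  B: 77 + 0.17×(0−77) = 77 − 13.09 = 63.91 → 64

rgb(4, 85, 64)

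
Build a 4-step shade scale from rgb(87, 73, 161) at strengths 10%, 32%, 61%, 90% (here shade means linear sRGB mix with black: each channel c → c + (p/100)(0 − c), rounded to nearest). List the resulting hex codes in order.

10%: (87 − 8.7 = 78.3→78, 73 − 7.3 = 65.7→66, 161 − 16.1 = 144.9→145) → #4e4291
32%: (87 − 27.84 = 59.16→59, 73 − 23.36 = 49.64→50, 161 − 51.52 = 109.48→109) → #3b326d
61%: (87 − 53.07 = 33.93→34, 73 − 44.53 = 28.47→28, 161 − 98.21 = 62.79→63) → #221c3f
90%: (87 − 78.3 = 8.7→9, 73 − 65.7 = 7.3→7, 161 − 144.9 = 16.1→16) → #090710

#4e4291, #3b326d, #221c3f, #090710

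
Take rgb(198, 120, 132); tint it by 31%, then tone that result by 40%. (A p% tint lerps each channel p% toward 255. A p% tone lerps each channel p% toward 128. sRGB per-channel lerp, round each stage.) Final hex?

#b59499

Lerp each channel 31% toward 255:
  R: 198 + 17.67 = 215.67 → 216
  G: 120 + 41.85 = 161.85 → 162
  B: 132 + 38.13 = 170.13 → 170
After the tint: rgb(216, 162, 170) = #d8a2aa.
Lerp each channel 40% toward 128:
  R: 216 + 0.4×(128−216) = 216 − 35.2 = 180.8 → 181
  G: 162 − 13.6 = 148.4 → 148
  B: 170 + 0.4×(128−170) = 170 − 16.8 = 153.2 → 153
rgb(181, 148, 153) = #b59499.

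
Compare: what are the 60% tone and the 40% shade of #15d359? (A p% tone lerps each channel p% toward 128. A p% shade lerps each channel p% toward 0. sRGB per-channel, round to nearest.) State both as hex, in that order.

#55a170, #0d7f35

#15d359 is rgb(21, 211, 89).
60% tone:
  R: 21 + 0.6×(128−21) = 21 + 64.2 = 85.2 → 85
  G: 211 − 49.8 = 161.2 → 161
  B: 89 + 0.6×(128−89) = 89 + 23.4 = 112.4 → 112
  → #55a170
40% shade:
  R: 21 − 8.4 = 12.6 → 13
  G: 211 − 84.4 = 126.6 → 127
  B: 89 + 0.4×(0−89) = 89 − 35.6 = 53.4 → 53
  → #0d7f35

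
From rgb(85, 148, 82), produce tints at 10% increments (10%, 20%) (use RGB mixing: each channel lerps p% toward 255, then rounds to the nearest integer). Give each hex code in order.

10%: (85 + 17 = 102→102, 148 + 10.7 = 158.7→159, 82 + 17.3 = 99.3→99) → #669F63
20%: (85 + 34 = 119→119, 148 + 21.4 = 169.4→169, 82 + 34.6 = 116.6→117) → #77A975

#669F63, #77A975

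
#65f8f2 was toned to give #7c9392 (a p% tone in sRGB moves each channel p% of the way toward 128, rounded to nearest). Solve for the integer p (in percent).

84%

#65f8f2 is rgb(101, 248, 242); #7c9392 is rgb(124, 147, 146).
On the G channel (widest range): 147 ≈ 248 + (p/100)(128 − 248), so p ≈ 100×(147 − 248)/(128 − 248) = -10100/-120 = 84.17.
p = 84 reproduces all three channels after rounding.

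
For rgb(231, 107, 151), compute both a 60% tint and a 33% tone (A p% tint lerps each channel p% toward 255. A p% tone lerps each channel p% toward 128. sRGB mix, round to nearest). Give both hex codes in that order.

#F5C4D5, #C5728F

60% tint:
  R: 231 + 14.4 = 245.4 → 245
  G: 107 + 88.8 = 195.8 → 196
  B: 151 + 0.6×(255−151) = 151 + 62.4 = 213.4 → 213
  → #F5C4D5
33% tone:
  R: 231 + 0.33×(128−231) = 231 − 33.99 = 197.01 → 197
  G: 107 + 6.93 = 113.93 → 114
  B: 151 + 0.33×(128−151) = 151 − 7.59 = 143.41 → 143
  → #C5728F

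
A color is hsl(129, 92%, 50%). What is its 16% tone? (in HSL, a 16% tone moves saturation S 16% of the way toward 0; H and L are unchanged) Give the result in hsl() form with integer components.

hsl(129, 77%, 50%)

S moves 16% from 92 toward 0: 92 − 14.72 = 77.28 → 77.
H and L are unchanged.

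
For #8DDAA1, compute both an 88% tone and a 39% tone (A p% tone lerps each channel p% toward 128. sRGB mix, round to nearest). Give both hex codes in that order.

#828B84, #88B794

#8DDAA1 is rgb(141, 218, 161).
88% tone:
  R: 141 − 11.44 = 129.56 → 130
  G: 218 + 0.88×(128−218) = 218 − 79.2 = 138.8 → 139
  B: 161 + 0.88×(128−161) = 161 − 29.04 = 131.96 → 132
  → #828B84
39% tone:
  R: 141 + 0.39×(128−141) = 141 − 5.07 = 135.93 → 136
  G: 218 − 35.1 = 182.9 → 183
  B: 161 + 0.39×(128−161) = 161 − 12.87 = 148.13 → 148
  → #88B794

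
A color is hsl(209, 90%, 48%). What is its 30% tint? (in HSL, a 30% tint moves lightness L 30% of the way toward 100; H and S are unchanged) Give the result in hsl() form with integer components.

hsl(209, 90%, 64%)

L moves 30% from 48 toward 100: 48 + 15.6 = 63.6 → 64.
H and S are unchanged.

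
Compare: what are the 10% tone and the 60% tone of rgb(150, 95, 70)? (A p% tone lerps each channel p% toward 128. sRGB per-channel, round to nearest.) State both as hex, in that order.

#94624C, #897369

10% tone:
  R: 150 − 2.2 = 147.8 → 148
  G: 95 + 3.3 = 98.3 → 98
  B: 70 + 5.8 = 75.8 → 76
  → #94624C
60% tone:
  R: 150 + 0.6×(128−150) = 150 − 13.2 = 136.8 → 137
  G: 95 + 19.8 = 114.8 → 115
  B: 70 + 34.8 = 104.8 → 105
  → #897369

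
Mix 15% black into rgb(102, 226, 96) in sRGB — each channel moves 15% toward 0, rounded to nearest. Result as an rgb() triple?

Lerp each channel 15% toward 0:
  R: 102 − 15.3 = 86.7 → 87
  G: 226 − 33.9 = 192.1 → 192
  B: 96 − 14.4 = 81.6 → 82

rgb(87, 192, 82)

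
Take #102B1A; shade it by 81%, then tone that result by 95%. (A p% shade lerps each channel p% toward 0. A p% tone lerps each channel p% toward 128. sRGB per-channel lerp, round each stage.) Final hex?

#102B1A is rgb(16, 43, 26).
Per channel, c → c + 0.81(0 − c):
  R: 16 − 12.96 = 3.04 → 3
  G: 43 − 34.83 = 8.17 → 8
  B: 26 + 0.81×(0−26) = 26 − 21.06 = 4.94 → 5
After the shade: rgb(3, 8, 5) = #030805.
Per channel, c → c + 0.95(128 − c):
  R: 3 + 118.75 = 121.75 → 122
  G: 8 + 114 = 122 → 122
  B: 5 + 0.95×(128−5) = 5 + 116.85 = 121.85 → 122
rgb(122, 122, 122) = #7A7A7A.

#7A7A7A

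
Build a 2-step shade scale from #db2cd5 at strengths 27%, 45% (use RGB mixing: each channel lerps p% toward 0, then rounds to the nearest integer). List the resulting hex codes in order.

#a0209b, #781875

#db2cd5 is rgb(219, 44, 213).
27%: (219 − 59.13 = 159.87→160, 44 − 11.88 = 32.12→32, 213 − 57.51 = 155.49→155) → #a0209b
45%: (219 − 98.55 = 120.45→120, 44 − 19.8 = 24.2→24, 213 − 95.85 = 117.15→117) → #781875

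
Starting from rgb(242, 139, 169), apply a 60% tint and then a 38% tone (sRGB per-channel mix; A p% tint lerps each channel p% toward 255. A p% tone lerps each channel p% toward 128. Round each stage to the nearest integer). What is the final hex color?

Lerp each channel 60% toward 255:
  R: 242 + 0.6×(255−242) = 242 + 7.8 = 249.8 → 250
  G: 139 + 0.6×(255−139) = 139 + 69.6 = 208.6 → 209
  B: 169 + 51.6 = 220.6 → 221
After the tint: rgb(250, 209, 221) = #FAD1DD.
A 38% tone moves each channel 38% toward 128:
  R: 250 − 46.36 = 203.64 → 204
  G: 209 − 30.78 = 178.22 → 178
  B: 221 + 0.38×(128−221) = 221 − 35.34 = 185.66 → 186
rgb(204, 178, 186) = #CCB2BA.

#CCB2BA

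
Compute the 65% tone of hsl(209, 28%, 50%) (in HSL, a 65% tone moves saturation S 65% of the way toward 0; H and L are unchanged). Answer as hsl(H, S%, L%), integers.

S moves 65% from 28 toward 0: 28 − 18.2 = 9.8 → 10.
H and L are unchanged.

hsl(209, 10%, 50%)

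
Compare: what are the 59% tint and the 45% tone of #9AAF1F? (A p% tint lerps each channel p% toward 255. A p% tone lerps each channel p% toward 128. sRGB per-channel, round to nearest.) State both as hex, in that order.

#D6DEA3, #8E9A4B

#9AAF1F is rgb(154, 175, 31).
59% tint:
  R: 154 + 0.59×(255−154) = 154 + 59.59 = 213.59 → 214
  G: 175 + 47.2 = 222.2 → 222
  B: 31 + 0.59×(255−31) = 31 + 132.16 = 163.16 → 163
  → #D6DEA3
45% tone:
  R: 154 + 0.45×(128−154) = 154 − 11.7 = 142.3 → 142
  G: 175 + 0.45×(128−175) = 175 − 21.15 = 153.85 → 154
  B: 31 + 43.65 = 74.65 → 75
  → #8E9A4B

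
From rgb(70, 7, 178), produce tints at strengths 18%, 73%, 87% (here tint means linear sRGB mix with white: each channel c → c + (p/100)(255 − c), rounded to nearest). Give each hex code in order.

#6734c0, #cdbcea, #e7dff5

18%: (70 + 33.3 = 103.3→103, 7 + 44.64 = 51.64→52, 178 + 13.86 = 191.86→192) → #6734c0
73%: (70 + 135.05 = 205.05→205, 7 + 181.04 = 188.04→188, 178 + 56.21 = 234.21→234) → #cdbcea
87%: (70 + 160.95 = 230.95→231, 7 + 215.76 = 222.76→223, 178 + 66.99 = 244.99→245) → #e7dff5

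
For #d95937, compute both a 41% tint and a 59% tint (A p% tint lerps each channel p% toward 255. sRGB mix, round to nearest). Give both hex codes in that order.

#e99d89, #efbbad

#d95937 is rgb(217, 89, 55).
41% tint:
  R: 217 + 0.41×(255−217) = 217 + 15.58 = 232.58 → 233
  G: 89 + 0.41×(255−89) = 89 + 68.06 = 157.06 → 157
  B: 55 + 0.41×(255−55) = 55 + 82 = 137 → 137
  → #e99d89
59% tint:
  R: 217 + 0.59×(255−217) = 217 + 22.42 = 239.42 → 239
  G: 89 + 97.94 = 186.94 → 187
  B: 55 + 0.59×(255−55) = 55 + 118 = 173 → 173
  → #efbbad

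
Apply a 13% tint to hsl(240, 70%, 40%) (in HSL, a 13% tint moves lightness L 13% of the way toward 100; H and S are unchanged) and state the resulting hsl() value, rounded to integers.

hsl(240, 70%, 48%)

L moves 13% from 40 toward 100: 40 + 7.8 = 47.8 → 48.
H and S are unchanged.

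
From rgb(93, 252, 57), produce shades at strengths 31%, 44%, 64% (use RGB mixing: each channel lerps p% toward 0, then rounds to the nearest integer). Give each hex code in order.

#40ae27, #348d20, #215b15

31%: (93 − 28.83 = 64.17→64, 252 − 78.12 = 173.88→174, 57 − 17.67 = 39.33→39) → #40ae27
44%: (93 − 40.92 = 52.08→52, 252 − 110.88 = 141.12→141, 57 − 25.08 = 31.92→32) → #348d20
64%: (93 − 59.52 = 33.48→33, 252 − 161.28 = 90.72→91, 57 − 36.48 = 20.52→21) → #215b15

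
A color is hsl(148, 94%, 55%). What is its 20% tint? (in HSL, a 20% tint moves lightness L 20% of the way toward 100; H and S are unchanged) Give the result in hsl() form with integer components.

hsl(148, 94%, 64%)

L moves 20% from 55 toward 100: 55 + 9 = 64 → 64.
H and S are unchanged.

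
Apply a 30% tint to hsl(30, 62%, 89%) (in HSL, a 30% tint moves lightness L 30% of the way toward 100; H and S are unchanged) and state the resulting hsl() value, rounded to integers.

hsl(30, 62%, 92%)

L moves 30% from 89 toward 100: 89 + 3.3 = 92.3 → 92.
H and S are unchanged.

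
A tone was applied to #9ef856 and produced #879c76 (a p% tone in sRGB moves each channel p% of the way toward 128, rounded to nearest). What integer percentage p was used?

#9ef856 is rgb(158, 248, 86); #879c76 is rgb(135, 156, 118).
On the G channel (widest range): 156 ≈ 248 + (p/100)(128 − 248), so p ≈ 100×(156 − 248)/(128 − 248) = -9200/-120 = 76.67.
p = 77 reproduces all three channels after rounding.

77%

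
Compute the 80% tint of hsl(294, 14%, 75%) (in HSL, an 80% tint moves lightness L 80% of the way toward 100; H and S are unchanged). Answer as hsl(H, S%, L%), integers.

L moves 80% from 75 toward 100: 75 + 20 = 95 → 95.
H and S are unchanged.

hsl(294, 14%, 95%)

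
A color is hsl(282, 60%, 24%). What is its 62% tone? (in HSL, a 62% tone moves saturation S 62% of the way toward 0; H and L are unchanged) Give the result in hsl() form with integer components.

hsl(282, 23%, 24%)

S moves 62% from 60 toward 0: 60 − 37.2 = 22.8 → 23.
H and L are unchanged.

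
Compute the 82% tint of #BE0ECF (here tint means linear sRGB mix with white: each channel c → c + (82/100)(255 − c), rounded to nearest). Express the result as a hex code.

#BE0ECF is rgb(190, 14, 207).
Lerp each channel 82% toward 255:
  R: 190 + 0.82×(255−190) = 190 + 53.3 = 243.3 → 243
  G: 14 + 197.62 = 211.62 → 212
  B: 207 + 0.82×(255−207) = 207 + 39.36 = 246.36 → 246
rgb(243, 212, 246) = #F3D4F6.

#F3D4F6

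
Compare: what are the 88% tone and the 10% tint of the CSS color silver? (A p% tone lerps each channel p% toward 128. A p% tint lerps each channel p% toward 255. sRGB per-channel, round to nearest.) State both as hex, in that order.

CSS silver is rgb(192, 192, 192).
88% tone:
  R: 192 − 56.32 = 135.68 → 136
  G: 192 + 0.88×(128−192) = 192 − 56.32 = 135.68 → 136
  B: 192 + 0.88×(128−192) = 192 − 56.32 = 135.68 → 136
  → #888888
10% tint:
  R: 192 + 0.1×(255−192) = 192 + 6.3 = 198.3 → 198
  G: 192 + 0.1×(255−192) = 192 + 6.3 = 198.3 → 198
  B: 192 + 0.1×(255−192) = 192 + 6.3 = 198.3 → 198
  → #C6C6C6

#888888, #C6C6C6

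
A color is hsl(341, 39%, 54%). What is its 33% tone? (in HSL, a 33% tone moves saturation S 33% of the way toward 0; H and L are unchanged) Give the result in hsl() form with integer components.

S moves 33% from 39 toward 0: 39 − 12.87 = 26.13 → 26.
H and L are unchanged.

hsl(341, 26%, 54%)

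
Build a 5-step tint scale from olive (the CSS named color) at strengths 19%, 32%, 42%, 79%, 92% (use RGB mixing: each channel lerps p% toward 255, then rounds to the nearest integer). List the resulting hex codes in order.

#989830, #A9A952, #B5B56B, #E4E4C9, #F5F5EB

CSS olive is rgb(128, 128, 0).
19%: (128 + 24.13 = 152.13→152, 128 + 24.13 = 152.13→152, 0 + 48.45 = 48.45→48) → #989830
32%: (128 + 40.64 = 168.64→169, 128 + 40.64 = 168.64→169, 0 + 81.6 = 81.6→82) → #A9A952
42%: (128 + 53.34 = 181.34→181, 128 + 53.34 = 181.34→181, 0 + 107.1 = 107.1→107) → #B5B56B
79%: (128 + 100.33 = 228.33→228, 128 + 100.33 = 228.33→228, 0 + 201.45 = 201.45→201) → #E4E4C9
92%: (128 + 116.84 = 244.84→245, 128 + 116.84 = 244.84→245, 0 + 234.6 = 234.6→235) → #F5F5EB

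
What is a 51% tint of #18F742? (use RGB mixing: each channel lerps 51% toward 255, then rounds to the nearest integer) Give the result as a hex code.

#8EFBA2

#18F742 is rgb(24, 247, 66).
Per channel, c → c + 0.51(255 − c):
  R: 24 + 0.51×(255−24) = 24 + 117.81 = 141.81 → 142
  G: 247 + 0.51×(255−247) = 247 + 4.08 = 251.08 → 251
  B: 66 + 0.51×(255−66) = 66 + 96.39 = 162.39 → 162
rgb(142, 251, 162) = #8EFBA2.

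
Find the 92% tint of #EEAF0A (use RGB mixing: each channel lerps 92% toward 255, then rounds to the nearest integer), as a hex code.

#FEF9EB

#EEAF0A is rgb(238, 175, 10).
Per channel, c → c + 0.92(255 − c):
  R: 238 + 0.92×(255−238) = 238 + 15.64 = 253.64 → 254
  G: 175 + 0.92×(255−175) = 175 + 73.6 = 248.6 → 249
  B: 10 + 225.4 = 235.4 → 235
rgb(254, 249, 235) = #FEF9EB.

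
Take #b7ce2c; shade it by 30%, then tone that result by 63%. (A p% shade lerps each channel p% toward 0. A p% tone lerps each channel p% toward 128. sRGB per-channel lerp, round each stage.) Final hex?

#80865c

#b7ce2c is rgb(183, 206, 44).
A 30% shade moves each channel 30% toward 0:
  R: 183 + 0.3×(0−183) = 183 − 54.9 = 128.1 → 128
  G: 206 + 0.3×(0−206) = 206 − 61.8 = 144.2 → 144
  B: 44 + 0.3×(0−44) = 44 − 13.2 = 30.8 → 31
After the shade: rgb(128, 144, 31) = #80901f.
Lerp each channel 63% toward 128:
  R: 128 + 0.63×(128−128) = 128 + 0 = 128 → 128
  G: 144 + 0.63×(128−144) = 144 − 10.08 = 133.92 → 134
  B: 31 + 0.63×(128−31) = 31 + 61.11 = 92.11 → 92
rgb(128, 134, 92) = #80865c.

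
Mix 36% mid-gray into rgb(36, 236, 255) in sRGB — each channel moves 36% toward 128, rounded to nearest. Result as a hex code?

#45C5D1

Per channel, c → c + 0.36(128 − c):
  R: 36 + 33.12 = 69.12 → 69
  G: 236 − 38.88 = 197.12 → 197
  B: 255 − 45.72 = 209.28 → 209
rgb(69, 197, 209) = #45C5D1.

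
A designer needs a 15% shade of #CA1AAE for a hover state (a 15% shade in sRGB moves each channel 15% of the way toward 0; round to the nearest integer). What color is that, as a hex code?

#AC1694

#CA1AAE is rgb(202, 26, 174).
Per channel, c → c + 0.15(0 − c):
  R: 202 + 0.15×(0−202) = 202 − 30.3 = 171.7 → 172
  G: 26 − 3.9 = 22.1 → 22
  B: 174 − 26.1 = 147.9 → 148
rgb(172, 22, 148) = #AC1694.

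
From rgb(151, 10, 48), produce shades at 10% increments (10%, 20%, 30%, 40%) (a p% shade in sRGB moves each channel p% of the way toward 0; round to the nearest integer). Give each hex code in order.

10%: (151 − 15.1 = 135.9→136, 10 − 1 = 9→9, 48 − 4.8 = 43.2→43) → #88092B
20%: (151 − 30.2 = 120.8→121, 10 − 2 = 8→8, 48 − 9.6 = 38.4→38) → #790826
30%: (151 − 45.3 = 105.7→106, 10 − 3 = 7→7, 48 − 14.4 = 33.6→34) → #6A0722
40%: (151 − 60.4 = 90.6→91, 10 − 4 = 6→6, 48 − 19.2 = 28.8→29) → #5B061D

#88092B, #790826, #6A0722, #5B061D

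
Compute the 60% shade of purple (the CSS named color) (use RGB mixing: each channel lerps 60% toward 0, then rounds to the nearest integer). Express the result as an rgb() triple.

CSS purple is rgb(128, 0, 128).
Lerp each channel 60% toward 0:
  R: 128 − 76.8 = 51.2 → 51
  G: 0 + 0.6×(0−0) = 0 + 0 = 0 → 0
  B: 128 + 0.6×(0−128) = 128 − 76.8 = 51.2 → 51

rgb(51, 0, 51)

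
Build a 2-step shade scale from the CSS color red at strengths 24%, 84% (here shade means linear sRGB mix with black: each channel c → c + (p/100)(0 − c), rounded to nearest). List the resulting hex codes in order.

CSS red is rgb(255, 0, 0).
24%: (255 − 61.2 = 193.8→194, 0→0, 0→0) → #C20000
84%: (255 − 214.2 = 40.8→41, 0→0, 0→0) → #290000

#C20000, #290000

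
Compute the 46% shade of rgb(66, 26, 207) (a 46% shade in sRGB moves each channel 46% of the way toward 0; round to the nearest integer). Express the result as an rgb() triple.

Lerp each channel 46% toward 0:
  R: 66 − 30.36 = 35.64 → 36
  G: 26 + 0.46×(0−26) = 26 − 11.96 = 14.04 → 14
  B: 207 − 95.22 = 111.78 → 112

rgb(36, 14, 112)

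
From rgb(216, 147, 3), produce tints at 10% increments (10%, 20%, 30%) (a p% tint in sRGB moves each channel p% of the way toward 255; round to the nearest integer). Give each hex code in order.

10%: (216 + 3.9 = 219.9→220, 147 + 10.8 = 157.8→158, 3 + 25.2 = 28.2→28) → #dc9e1c
20%: (216 + 7.8 = 223.8→224, 147 + 21.6 = 168.6→169, 3 + 50.4 = 53.4→53) → #e0a935
30%: (216 + 11.7 = 227.7→228, 147 + 32.4 = 179.4→179, 3 + 75.6 = 78.6→79) → #e4b34f

#dc9e1c, #e0a935, #e4b34f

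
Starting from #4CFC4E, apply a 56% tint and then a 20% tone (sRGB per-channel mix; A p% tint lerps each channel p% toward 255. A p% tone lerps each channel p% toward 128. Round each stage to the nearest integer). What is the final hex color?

#A6E5A7

#4CFC4E is rgb(76, 252, 78).
Lerp each channel 56% toward 255:
  R: 76 + 100.24 = 176.24 → 176
  G: 252 + 0.56×(255−252) = 252 + 1.68 = 253.68 → 254
  B: 78 + 99.12 = 177.12 → 177
After the tint: rgb(176, 254, 177) = #B0FEB1.
Per channel, c → c + 0.2(128 − c):
  R: 176 − 9.6 = 166.4 → 166
  G: 254 + 0.2×(128−254) = 254 − 25.2 = 228.8 → 229
  B: 177 + 0.2×(128−177) = 177 − 9.8 = 167.2 → 167
rgb(166, 229, 167) = #A6E5A7.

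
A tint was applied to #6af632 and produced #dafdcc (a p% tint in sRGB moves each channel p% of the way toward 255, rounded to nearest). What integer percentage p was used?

75%

#6af632 is rgb(106, 246, 50); #dafdcc is rgb(218, 253, 204).
On the B channel (widest range): 204 ≈ 50 + (p/100)(255 − 50), so p ≈ 100×(204 − 50)/(255 − 50) = 15400/205 = 75.12.
p = 75 reproduces all three channels after rounding.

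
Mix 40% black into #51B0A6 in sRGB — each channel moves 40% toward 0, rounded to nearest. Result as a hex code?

#316A64

#51B0A6 is rgb(81, 176, 166).
Per channel, c → c + 0.4(0 − c):
  R: 81 − 32.4 = 48.6 → 49
  G: 176 + 0.4×(0−176) = 176 − 70.4 = 105.6 → 106
  B: 166 + 0.4×(0−166) = 166 − 66.4 = 99.6 → 100
rgb(49, 106, 100) = #316A64.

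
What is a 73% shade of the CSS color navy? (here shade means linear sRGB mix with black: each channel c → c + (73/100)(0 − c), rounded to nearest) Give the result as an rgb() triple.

CSS navy is rgb(0, 0, 128).
A 73% shade moves each channel 73% toward 0:
  R: 0 + 0 = 0 → 0
  G: 0 + 0.73×(0−0) = 0 + 0 = 0 → 0
  B: 128 + 0.73×(0−128) = 128 − 93.44 = 34.56 → 35

rgb(0, 0, 35)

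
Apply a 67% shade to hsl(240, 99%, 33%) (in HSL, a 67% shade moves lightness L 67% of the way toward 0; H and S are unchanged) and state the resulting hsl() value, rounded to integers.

L moves 67% from 33 toward 0: 33 − 22.11 = 10.89 → 11.
H and S are unchanged.

hsl(240, 99%, 11%)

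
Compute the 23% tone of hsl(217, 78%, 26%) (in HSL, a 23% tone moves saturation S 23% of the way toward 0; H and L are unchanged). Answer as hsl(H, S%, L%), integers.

S moves 23% from 78 toward 0: 78 − 17.94 = 60.06 → 60.
H and L are unchanged.

hsl(217, 60%, 26%)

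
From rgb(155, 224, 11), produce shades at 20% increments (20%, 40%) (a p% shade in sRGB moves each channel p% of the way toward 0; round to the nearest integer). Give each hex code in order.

20%: (155 − 31 = 124→124, 224 − 44.8 = 179.2→179, 11 − 2.2 = 8.8→9) → #7cb309
40%: (155 − 62 = 93→93, 224 − 89.6 = 134.4→134, 11 − 4.4 = 6.6→7) → #5d8607

#7cb309, #5d8607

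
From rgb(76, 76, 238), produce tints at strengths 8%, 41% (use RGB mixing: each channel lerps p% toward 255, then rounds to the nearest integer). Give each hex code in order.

#5A5AEF, #9595F5

8%: (76 + 14.32 = 90.32→90, 76 + 14.32 = 90.32→90, 238 + 1.36 = 239.36→239) → #5A5AEF
41%: (76 + 73.39 = 149.39→149, 76 + 73.39 = 149.39→149, 238 + 6.97 = 244.97→245) → #9595F5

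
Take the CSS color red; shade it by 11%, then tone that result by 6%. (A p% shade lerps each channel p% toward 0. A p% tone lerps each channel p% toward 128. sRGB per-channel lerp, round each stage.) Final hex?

#DD0808

CSS red is rgb(255, 0, 0).
Per channel, c → c + 0.11(0 − c):
  R: 255 + 0.11×(0−255) = 255 − 28.05 = 226.95 → 227
  G: 0 + 0 = 0 → 0
  B: 0 + 0.11×(0−0) = 0 + 0 = 0 → 0
After the shade: rgb(227, 0, 0) = #E30000.
Lerp each channel 6% toward 128:
  R: 227 + 0.06×(128−227) = 227 − 5.94 = 221.06 → 221
  G: 0 + 0.06×(128−0) = 0 + 7.68 = 7.68 → 8
  B: 0 + 0.06×(128−0) = 0 + 7.68 = 7.68 → 8
rgb(221, 8, 8) = #DD0808.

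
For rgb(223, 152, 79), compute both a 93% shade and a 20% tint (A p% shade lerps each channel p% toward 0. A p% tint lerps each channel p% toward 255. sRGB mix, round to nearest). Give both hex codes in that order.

#100B06, #E5AD72

93% shade:
  R: 223 + 0.93×(0−223) = 223 − 207.39 = 15.61 → 16
  G: 152 − 141.36 = 10.64 → 11
  B: 79 − 73.47 = 5.53 → 6
  → #100B06
20% tint:
  R: 223 + 6.4 = 229.4 → 229
  G: 152 + 0.2×(255−152) = 152 + 20.6 = 172.6 → 173
  B: 79 + 35.2 = 114.2 → 114
  → #E5AD72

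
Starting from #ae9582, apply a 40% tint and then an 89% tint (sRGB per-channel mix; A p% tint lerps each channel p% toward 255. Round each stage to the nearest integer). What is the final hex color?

#ae9582 is rgb(174, 149, 130).
Per channel, c → c + 0.4(255 − c):
  R: 174 + 0.4×(255−174) = 174 + 32.4 = 206.4 → 206
  G: 149 + 42.4 = 191.4 → 191
  B: 130 + 0.4×(255−130) = 130 + 50 = 180 → 180
After the tint: rgb(206, 191, 180) = #cebfb4.
Per channel, c → c + 0.89(255 − c):
  R: 206 + 0.89×(255−206) = 206 + 43.61 = 249.61 → 250
  G: 191 + 0.89×(255−191) = 191 + 56.96 = 247.96 → 248
  B: 180 + 0.89×(255−180) = 180 + 66.75 = 246.75 → 247
rgb(250, 248, 247) = #faf8f7.

#faf8f7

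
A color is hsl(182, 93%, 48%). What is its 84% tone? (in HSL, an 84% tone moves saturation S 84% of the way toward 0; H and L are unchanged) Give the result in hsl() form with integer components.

S moves 84% from 93 toward 0: 93 − 78.12 = 14.88 → 15.
H and L are unchanged.

hsl(182, 15%, 48%)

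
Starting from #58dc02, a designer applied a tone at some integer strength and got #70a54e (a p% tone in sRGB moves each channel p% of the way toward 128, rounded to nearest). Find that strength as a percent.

#58dc02 is rgb(88, 220, 2); #70a54e is rgb(112, 165, 78).
On the B channel (widest range): 78 ≈ 2 + (p/100)(128 − 2), so p ≈ 100×(78 − 2)/(128 − 2) = 7600/126 = 60.32.
p = 60 reproduces all three channels after rounding.

60%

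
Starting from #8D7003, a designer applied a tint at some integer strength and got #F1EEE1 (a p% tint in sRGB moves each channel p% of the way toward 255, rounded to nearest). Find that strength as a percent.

88%

#8D7003 is rgb(141, 112, 3); #F1EEE1 is rgb(241, 238, 225).
On the B channel (widest range): 225 ≈ 3 + (p/100)(255 − 3), so p ≈ 100×(225 − 3)/(255 − 3) = 22200/252 = 88.10.
p = 88 reproduces all three channels after rounding.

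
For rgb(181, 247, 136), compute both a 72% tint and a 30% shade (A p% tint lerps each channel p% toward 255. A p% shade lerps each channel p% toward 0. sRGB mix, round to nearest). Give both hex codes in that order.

#eafdde, #7fad5f

72% tint:
  R: 181 + 53.28 = 234.28 → 234
  G: 247 + 5.76 = 252.76 → 253
  B: 136 + 0.72×(255−136) = 136 + 85.68 = 221.68 → 222
  → #eafdde
30% shade:
  R: 181 + 0.3×(0−181) = 181 − 54.3 = 126.7 → 127
  G: 247 + 0.3×(0−247) = 247 − 74.1 = 172.9 → 173
  B: 136 − 40.8 = 95.2 → 95
  → #7fad5f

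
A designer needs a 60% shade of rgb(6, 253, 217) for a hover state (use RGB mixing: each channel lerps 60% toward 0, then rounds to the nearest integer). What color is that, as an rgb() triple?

rgb(2, 101, 87)

Lerp each channel 60% toward 0:
  R: 6 − 3.6 = 2.4 → 2
  G: 253 + 0.6×(0−253) = 253 − 151.8 = 101.2 → 101
  B: 217 + 0.6×(0−217) = 217 − 130.2 = 86.8 → 87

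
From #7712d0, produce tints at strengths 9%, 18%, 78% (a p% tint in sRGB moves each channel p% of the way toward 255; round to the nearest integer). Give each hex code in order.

#8327d4, #8f3dd8, #e1cbf5

#7712d0 is rgb(119, 18, 208).
9%: (119 + 12.24 = 131.24→131, 18 + 21.33 = 39.33→39, 208 + 4.23 = 212.23→212) → #8327d4
18%: (119 + 24.48 = 143.48→143, 18 + 42.66 = 60.66→61, 208 + 8.46 = 216.46→216) → #8f3dd8
78%: (119 + 106.08 = 225.08→225, 18 + 184.86 = 202.86→203, 208 + 36.66 = 244.66→245) → #e1cbf5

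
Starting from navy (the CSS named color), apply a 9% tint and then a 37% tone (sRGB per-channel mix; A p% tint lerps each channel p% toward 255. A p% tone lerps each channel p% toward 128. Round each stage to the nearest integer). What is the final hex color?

CSS navy is rgb(0, 0, 128).
A 9% tint moves each channel 9% toward 255:
  R: 0 + 22.95 = 22.95 → 23
  G: 0 + 0.09×(255−0) = 0 + 22.95 = 22.95 → 23
  B: 128 + 0.09×(255−128) = 128 + 11.43 = 139.43 → 139
After the tint: rgb(23, 23, 139) = #17178B.
Per channel, c → c + 0.37(128 − c):
  R: 23 + 0.37×(128−23) = 23 + 38.85 = 61.85 → 62
  G: 23 + 38.85 = 61.85 → 62
  B: 139 − 4.07 = 134.93 → 135
rgb(62, 62, 135) = #3E3E87.

#3E3E87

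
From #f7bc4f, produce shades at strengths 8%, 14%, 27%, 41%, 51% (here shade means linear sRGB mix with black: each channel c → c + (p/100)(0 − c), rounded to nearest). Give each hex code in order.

#e3ad49, #d4a244, #b4893a, #926f2f, #795c27

#f7bc4f is rgb(247, 188, 79).
8%: (247 − 19.76 = 227.24→227, 188 − 15.04 = 172.96→173, 79 − 6.32 = 72.68→73) → #e3ad49
14%: (247 − 34.58 = 212.42→212, 188 − 26.32 = 161.68→162, 79 − 11.06 = 67.94→68) → #d4a244
27%: (247 − 66.69 = 180.31→180, 188 − 50.76 = 137.24→137, 79 − 21.33 = 57.67→58) → #b4893a
41%: (247 − 101.27 = 145.73→146, 188 − 77.08 = 110.92→111, 79 − 32.39 = 46.61→47) → #926f2f
51%: (247 − 125.97 = 121.03→121, 188 − 95.88 = 92.12→92, 79 − 40.29 = 38.71→39) → #795c27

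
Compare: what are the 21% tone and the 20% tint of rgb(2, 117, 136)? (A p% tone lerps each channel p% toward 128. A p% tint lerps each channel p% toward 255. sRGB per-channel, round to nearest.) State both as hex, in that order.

21% tone:
  R: 2 + 0.21×(128−2) = 2 + 26.46 = 28.46 → 28
  G: 117 + 0.21×(128−117) = 117 + 2.31 = 119.31 → 119
  B: 136 + 0.21×(128−136) = 136 − 1.68 = 134.32 → 134
  → #1c7786
20% tint:
  R: 2 + 0.2×(255−2) = 2 + 50.6 = 52.6 → 53
  G: 117 + 0.2×(255−117) = 117 + 27.6 = 144.6 → 145
  B: 136 + 0.2×(255−136) = 136 + 23.8 = 159.8 → 160
  → #3591a0

#1c7786, #3591a0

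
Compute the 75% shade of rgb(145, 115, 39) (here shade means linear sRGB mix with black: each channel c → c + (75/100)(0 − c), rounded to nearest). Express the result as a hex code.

#241d0a

Per channel, c → c + 0.75(0 − c):
  R: 145 − 108.75 = 36.25 → 36
  G: 115 − 86.25 = 28.75 → 29
  B: 39 + 0.75×(0−39) = 39 − 29.25 = 9.75 → 10
rgb(36, 29, 10) = #241d0a.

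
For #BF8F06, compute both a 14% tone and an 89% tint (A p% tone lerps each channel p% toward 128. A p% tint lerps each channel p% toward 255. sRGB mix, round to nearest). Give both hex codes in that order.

#B68D17, #F8F3E4

#BF8F06 is rgb(191, 143, 6).
14% tone:
  R: 191 − 8.82 = 182.18 → 182
  G: 143 − 2.1 = 140.9 → 141
  B: 6 + 17.08 = 23.08 → 23
  → #B68D17
89% tint:
  R: 191 + 56.96 = 247.96 → 248
  G: 143 + 99.68 = 242.68 → 243
  B: 6 + 0.89×(255−6) = 6 + 221.61 = 227.61 → 228
  → #F8F3E4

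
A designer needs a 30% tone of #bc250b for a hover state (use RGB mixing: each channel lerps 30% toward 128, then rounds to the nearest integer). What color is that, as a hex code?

#bc250b is rgb(188, 37, 11).
Lerp each channel 30% toward 128:
  R: 188 + 0.3×(128−188) = 188 − 18 = 170 → 170
  G: 37 + 27.3 = 64.3 → 64
  B: 11 + 35.1 = 46.1 → 46
rgb(170, 64, 46) = #aa402e.

#aa402e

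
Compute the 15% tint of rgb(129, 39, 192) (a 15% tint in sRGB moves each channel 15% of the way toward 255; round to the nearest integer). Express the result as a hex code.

#9447C9

Lerp each channel 15% toward 255:
  R: 129 + 0.15×(255−129) = 129 + 18.9 = 147.9 → 148
  G: 39 + 0.15×(255−39) = 39 + 32.4 = 71.4 → 71
  B: 192 + 0.15×(255−192) = 192 + 9.45 = 201.45 → 201
rgb(148, 71, 201) = #9447C9.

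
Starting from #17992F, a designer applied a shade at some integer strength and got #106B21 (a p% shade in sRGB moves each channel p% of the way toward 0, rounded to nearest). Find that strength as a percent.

#17992F is rgb(23, 153, 47); #106B21 is rgb(16, 107, 33).
On the G channel (widest range): 107 ≈ 153 + (p/100)(0 − 153), so p ≈ 100×(107 − 153)/(0 − 153) = -4600/-153 = 30.07.
p = 30 reproduces all three channels after rounding.

30%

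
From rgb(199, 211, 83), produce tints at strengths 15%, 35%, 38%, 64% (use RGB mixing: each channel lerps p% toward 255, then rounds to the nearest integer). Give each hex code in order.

#CFDA6D, #DBE28F, #DCE494, #EBEFC1

15%: (199 + 8.4 = 207.4→207, 211 + 6.6 = 217.6→218, 83 + 25.8 = 108.8→109) → #CFDA6D
35%: (199 + 19.6 = 218.6→219, 211 + 15.4 = 226.4→226, 83 + 60.2 = 143.2→143) → #DBE28F
38%: (199 + 21.28 = 220.28→220, 211 + 16.72 = 227.72→228, 83 + 65.36 = 148.36→148) → #DCE494
64%: (199 + 35.84 = 234.84→235, 211 + 28.16 = 239.16→239, 83 + 110.08 = 193.08→193) → #EBEFC1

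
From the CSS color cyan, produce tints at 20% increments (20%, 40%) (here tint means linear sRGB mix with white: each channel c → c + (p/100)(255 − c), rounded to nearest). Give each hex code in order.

#33ffff, #66ffff

CSS cyan is rgb(0, 255, 255).
20%: (0 + 51 = 51→51, 255→255, 255→255) → #33ffff
40%: (0 + 102 = 102→102, 255→255, 255→255) → #66ffff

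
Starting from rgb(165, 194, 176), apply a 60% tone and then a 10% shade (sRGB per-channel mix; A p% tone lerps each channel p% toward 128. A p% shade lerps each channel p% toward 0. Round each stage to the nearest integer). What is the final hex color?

A 60% tone moves each channel 60% toward 128:
  R: 165 + 0.6×(128−165) = 165 − 22.2 = 142.8 → 143
  G: 194 − 39.6 = 154.4 → 154
  B: 176 − 28.8 = 147.2 → 147
After the tone: rgb(143, 154, 147) = #8F9A93.
A 10% shade moves each channel 10% toward 0:
  R: 143 + 0.1×(0−143) = 143 − 14.3 = 128.7 → 129
  G: 154 − 15.4 = 138.6 → 139
  B: 147 − 14.7 = 132.3 → 132
rgb(129, 139, 132) = #818B84.

#818B84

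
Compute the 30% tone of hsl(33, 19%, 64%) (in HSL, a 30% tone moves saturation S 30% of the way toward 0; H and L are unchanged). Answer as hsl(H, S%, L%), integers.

S moves 30% from 19 toward 0: 19 − 5.7 = 13.3 → 13.
H and L are unchanged.

hsl(33, 13%, 64%)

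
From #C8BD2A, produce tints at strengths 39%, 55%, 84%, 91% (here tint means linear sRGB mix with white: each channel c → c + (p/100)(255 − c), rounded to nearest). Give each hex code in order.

#DDD77D, #E6E19F, #F6F4DD, #FAF9EC

#C8BD2A is rgb(200, 189, 42).
39%: (200 + 21.45 = 221.45→221, 189 + 25.74 = 214.74→215, 42 + 83.07 = 125.07→125) → #DDD77D
55%: (200 + 30.25 = 230.25→230, 189 + 36.3 = 225.3→225, 42 + 117.15 = 159.15→159) → #E6E19F
84%: (200 + 46.2 = 246.2→246, 189 + 55.44 = 244.44→244, 42 + 178.92 = 220.92→221) → #F6F4DD
91%: (200 + 50.05 = 250.05→250, 189 + 60.06 = 249.06→249, 42 + 193.83 = 235.83→236) → #FAF9EC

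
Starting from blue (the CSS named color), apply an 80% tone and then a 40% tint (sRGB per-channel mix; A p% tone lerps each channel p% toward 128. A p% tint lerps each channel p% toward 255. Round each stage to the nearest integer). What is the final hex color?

#a3a3c2

CSS blue is rgb(0, 0, 255).
Lerp each channel 80% toward 128:
  R: 0 + 0.8×(128−0) = 0 + 102.4 = 102.4 → 102
  G: 0 + 102.4 = 102.4 → 102
  B: 255 − 101.6 = 153.4 → 153
After the tone: rgb(102, 102, 153) = #666699.
Lerp each channel 40% toward 255:
  R: 102 + 61.2 = 163.2 → 163
  G: 102 + 61.2 = 163.2 → 163
  B: 153 + 0.4×(255−153) = 153 + 40.8 = 193.8 → 194
rgb(163, 163, 194) = #a3a3c2.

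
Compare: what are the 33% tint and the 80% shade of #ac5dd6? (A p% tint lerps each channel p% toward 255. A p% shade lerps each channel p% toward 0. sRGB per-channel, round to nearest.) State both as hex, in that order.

#ac5dd6 is rgb(172, 93, 214).
33% tint:
  R: 172 + 0.33×(255−172) = 172 + 27.39 = 199.39 → 199
  G: 93 + 53.46 = 146.46 → 146
  B: 214 + 13.53 = 227.53 → 228
  → #c792e4
80% shade:
  R: 172 − 137.6 = 34.4 → 34
  G: 93 − 74.4 = 18.6 → 19
  B: 214 + 0.8×(0−214) = 214 − 171.2 = 42.8 → 43
  → #22132b

#c792e4, #22132b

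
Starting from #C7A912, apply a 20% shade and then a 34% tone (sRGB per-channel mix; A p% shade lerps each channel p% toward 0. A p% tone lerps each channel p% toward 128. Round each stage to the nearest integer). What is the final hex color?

#948535

#C7A912 is rgb(199, 169, 18).
Lerp each channel 20% toward 0:
  R: 199 + 0.2×(0−199) = 199 − 39.8 = 159.2 → 159
  G: 169 + 0.2×(0−169) = 169 − 33.8 = 135.2 → 135
  B: 18 + 0.2×(0−18) = 18 − 3.6 = 14.4 → 14
After the shade: rgb(159, 135, 14) = #9F870E.
A 34% tone moves each channel 34% toward 128:
  R: 159 + 0.34×(128−159) = 159 − 10.54 = 148.46 → 148
  G: 135 + 0.34×(128−135) = 135 − 2.38 = 132.62 → 133
  B: 14 + 38.76 = 52.76 → 53
rgb(148, 133, 53) = #948535.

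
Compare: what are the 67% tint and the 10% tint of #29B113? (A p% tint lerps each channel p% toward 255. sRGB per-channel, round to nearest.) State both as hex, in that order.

#B8E5B1, #3EB92B

#29B113 is rgb(41, 177, 19).
67% tint:
  R: 41 + 143.38 = 184.38 → 184
  G: 177 + 0.67×(255−177) = 177 + 52.26 = 229.26 → 229
  B: 19 + 0.67×(255−19) = 19 + 158.12 = 177.12 → 177
  → #B8E5B1
10% tint:
  R: 41 + 0.1×(255−41) = 41 + 21.4 = 62.4 → 62
  G: 177 + 0.1×(255−177) = 177 + 7.8 = 184.8 → 185
  B: 19 + 0.1×(255−19) = 19 + 23.6 = 42.6 → 43
  → #3EB92B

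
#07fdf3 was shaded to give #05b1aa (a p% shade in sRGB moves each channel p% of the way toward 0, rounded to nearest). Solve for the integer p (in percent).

30%

#07fdf3 is rgb(7, 253, 243); #05b1aa is rgb(5, 177, 170).
On the G channel (widest range): 177 ≈ 253 + (p/100)(0 − 253), so p ≈ 100×(177 − 253)/(0 − 253) = -7600/-253 = 30.04.
p = 30 reproduces all three channels after rounding.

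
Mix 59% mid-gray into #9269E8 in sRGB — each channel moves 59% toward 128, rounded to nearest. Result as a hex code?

#9269E8 is rgb(146, 105, 232).
A 59% tone moves each channel 59% toward 128:
  R: 146 + 0.59×(128−146) = 146 − 10.62 = 135.38 → 135
  G: 105 + 13.57 = 118.57 → 119
  B: 232 + 0.59×(128−232) = 232 − 61.36 = 170.64 → 171
rgb(135, 119, 171) = #8777AB.

#8777AB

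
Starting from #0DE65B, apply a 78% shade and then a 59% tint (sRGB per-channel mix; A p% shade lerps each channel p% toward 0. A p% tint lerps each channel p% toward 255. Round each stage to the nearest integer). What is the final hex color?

#98AB9F

#0DE65B is rgb(13, 230, 91).
A 78% shade moves each channel 78% toward 0:
  R: 13 − 10.14 = 2.86 → 3
  G: 230 + 0.78×(0−230) = 230 − 179.4 = 50.6 → 51
  B: 91 + 0.78×(0−91) = 91 − 70.98 = 20.02 → 20
After the shade: rgb(3, 51, 20) = #033314.
A 59% tint moves each channel 59% toward 255:
  R: 3 + 148.68 = 151.68 → 152
  G: 51 + 0.59×(255−51) = 51 + 120.36 = 171.36 → 171
  B: 20 + 138.65 = 158.65 → 159
rgb(152, 171, 159) = #98AB9F.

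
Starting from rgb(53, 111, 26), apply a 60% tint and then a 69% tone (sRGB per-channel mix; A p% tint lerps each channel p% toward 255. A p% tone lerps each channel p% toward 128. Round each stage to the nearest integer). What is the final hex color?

Lerp each channel 60% toward 255:
  R: 53 + 0.6×(255−53) = 53 + 121.2 = 174.2 → 174
  G: 111 + 86.4 = 197.4 → 197
  B: 26 + 137.4 = 163.4 → 163
After the tint: rgb(174, 197, 163) = #aec5a3.
A 69% tone moves each channel 69% toward 128:
  R: 174 + 0.69×(128−174) = 174 − 31.74 = 142.26 → 142
  G: 197 − 47.61 = 149.39 → 149
  B: 163 + 0.69×(128−163) = 163 − 24.15 = 138.85 → 139
rgb(142, 149, 139) = #8e958b.

#8e958b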